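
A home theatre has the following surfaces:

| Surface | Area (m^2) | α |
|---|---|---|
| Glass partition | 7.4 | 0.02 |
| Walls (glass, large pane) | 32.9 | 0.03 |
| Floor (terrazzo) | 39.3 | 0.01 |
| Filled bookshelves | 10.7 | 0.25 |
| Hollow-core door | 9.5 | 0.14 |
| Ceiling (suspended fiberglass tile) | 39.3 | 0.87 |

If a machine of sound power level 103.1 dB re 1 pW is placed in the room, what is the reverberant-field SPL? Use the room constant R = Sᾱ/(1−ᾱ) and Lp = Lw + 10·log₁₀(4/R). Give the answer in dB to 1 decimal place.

91.7 dB

Σ(Sᵢαᵢ) = 7.4×0.02 + 32.9×0.03 + 39.3×0.01 + 10.7×0.25 + 9.5×0.14 + 39.3×0.87 = 39.724; total area S = 139.1 m^2.
ᾱ = 39.724/139.1 = 0.2856; R = Sᾱ/(1−ᾱ) = 39.724/(1−0.2856) = 55.605 m^2.
Lp = Lw + 10 log₁₀(4/R) = 103.1 -11.43 = 91.7 dB.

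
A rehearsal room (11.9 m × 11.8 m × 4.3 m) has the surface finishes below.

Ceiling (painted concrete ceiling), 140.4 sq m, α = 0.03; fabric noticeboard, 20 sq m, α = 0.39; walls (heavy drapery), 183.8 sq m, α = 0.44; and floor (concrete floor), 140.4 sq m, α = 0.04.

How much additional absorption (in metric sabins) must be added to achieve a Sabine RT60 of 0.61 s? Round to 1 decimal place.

60.9 sabins

Summing Sᵢαᵢ: 4.212 + 7.800 + 80.872 + 5.616 → A₁ = 98.500 sabins.
V = 603.806 m³. Required absorption A₂ = 0.161 × 603.806 / 0.61 = 159.365 sabins.
Shortfall: 159.365 − 98.500 = 60.9 sabins.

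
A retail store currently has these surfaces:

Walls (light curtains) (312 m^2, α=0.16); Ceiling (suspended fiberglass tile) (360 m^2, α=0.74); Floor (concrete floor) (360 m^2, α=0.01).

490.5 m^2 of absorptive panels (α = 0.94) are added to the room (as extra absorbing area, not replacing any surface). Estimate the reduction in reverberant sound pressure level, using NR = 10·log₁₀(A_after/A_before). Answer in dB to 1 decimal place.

Total absorption A_before = 312*0.16 + 360*0.74 + 360*0.01
  = 49.920 + 266.400 + 3.600 = 319.920 m^2 sabins.
Treatment contributes 490.5·0.94 = 461.070 sabins.
A_after = 319.920 + 461.070 = 780.990 sabins.
NR = 10·log₁₀(780.990/319.920) = 3.9 dB.

3.9 dB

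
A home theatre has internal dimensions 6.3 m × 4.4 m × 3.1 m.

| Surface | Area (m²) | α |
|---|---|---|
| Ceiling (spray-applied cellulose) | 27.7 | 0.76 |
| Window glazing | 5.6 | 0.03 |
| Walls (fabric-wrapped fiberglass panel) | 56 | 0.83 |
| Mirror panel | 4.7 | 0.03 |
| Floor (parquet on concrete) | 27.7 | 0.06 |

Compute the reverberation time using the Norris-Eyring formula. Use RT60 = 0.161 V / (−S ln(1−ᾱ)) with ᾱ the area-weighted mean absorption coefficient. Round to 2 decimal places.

Total surface area S = 27.7 + 5.6 + 56 + 4.7 + 27.7 = 121.7 m².
Absorption A = 27.7·0.76 + 5.6·0.03 + 56·0.83 + 4.7·0.03 + 27.7·0.06 = 69.503 sabins.
ᾱ = 69.503 / 121.7 = 0.5711.
−S·ln(1−ᾱ) = −121.7 × ln(1 − 0.5711) = 103.023.
V = 6.3 × 4.4 × 3.1 = 85.932 m³.
T = 0.161·V/[−S·ln(1−ᾱ)] = 0.161·85.932/103.023 = 0.13 s.

0.13 s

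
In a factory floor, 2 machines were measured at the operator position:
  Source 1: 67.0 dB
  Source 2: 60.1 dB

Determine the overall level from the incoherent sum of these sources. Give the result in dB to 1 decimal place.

Converting to relative power and adding: 10^(67.0/10) + 10^(60.1/10) = 6.035e+06.
L_total = 10·log₁₀(6.035e+06) = 67.8 dB.

67.8 dB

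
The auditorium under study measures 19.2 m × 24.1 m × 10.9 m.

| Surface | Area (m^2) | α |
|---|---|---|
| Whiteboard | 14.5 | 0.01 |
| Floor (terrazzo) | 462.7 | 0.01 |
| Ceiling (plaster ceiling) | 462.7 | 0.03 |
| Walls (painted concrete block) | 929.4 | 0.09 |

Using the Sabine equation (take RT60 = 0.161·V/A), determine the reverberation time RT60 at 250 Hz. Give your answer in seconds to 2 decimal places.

7.94 sec

Total absorption A = 14.5×0.01 + 462.7×0.01 + 462.7×0.03 + 929.4×0.09
  = 0.145 + 4.627 + 13.881 + 83.646 = 102.299 m^2 sabins.
Room volume: 5043.648 m³.
RT60 = 0.161 · V / A = 0.161 × 5043.648 / 102.299 = 7.94 s.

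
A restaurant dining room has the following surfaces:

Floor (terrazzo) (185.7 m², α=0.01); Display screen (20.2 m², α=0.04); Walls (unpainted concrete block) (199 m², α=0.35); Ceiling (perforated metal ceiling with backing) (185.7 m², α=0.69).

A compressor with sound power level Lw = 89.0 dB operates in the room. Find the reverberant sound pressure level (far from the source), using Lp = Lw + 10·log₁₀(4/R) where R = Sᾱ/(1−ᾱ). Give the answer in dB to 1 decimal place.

70.2 dB

A = 200.448 sabins; S = 590.6 m².
ᾱ = 0.3394, so room constant R = A/(1−ᾱ) = 303.433 m².
Lp = Lw + 10 log₁₀(4/R) = 89.0 -18.80 = 70.2 dB.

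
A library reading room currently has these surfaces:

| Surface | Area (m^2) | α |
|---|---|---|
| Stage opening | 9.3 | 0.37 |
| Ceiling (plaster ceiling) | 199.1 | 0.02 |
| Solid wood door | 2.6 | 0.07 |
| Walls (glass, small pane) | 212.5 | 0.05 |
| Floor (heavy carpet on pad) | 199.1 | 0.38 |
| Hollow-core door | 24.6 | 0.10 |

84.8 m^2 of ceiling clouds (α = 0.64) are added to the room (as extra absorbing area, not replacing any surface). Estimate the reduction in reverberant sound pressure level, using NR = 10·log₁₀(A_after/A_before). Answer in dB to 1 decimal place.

Total absorption A_before = 9.3*0.37 + 199.1*0.02 + 2.6*0.07 + 212.5*0.05 + 199.1*0.38 + 24.6*0.10
  = 3.441 + 3.982 + 0.182 + 10.625 + 75.658 + 2.460 = 96.348 m^2 sabins.
Added absorption = 84.8 × 0.64 = 54.272 sabins.
A_after = 96.348 + 54.272 = 150.620 sabins.
NR = 10·log₁₀(150.620/96.348) = 1.9 dB.

1.9 dB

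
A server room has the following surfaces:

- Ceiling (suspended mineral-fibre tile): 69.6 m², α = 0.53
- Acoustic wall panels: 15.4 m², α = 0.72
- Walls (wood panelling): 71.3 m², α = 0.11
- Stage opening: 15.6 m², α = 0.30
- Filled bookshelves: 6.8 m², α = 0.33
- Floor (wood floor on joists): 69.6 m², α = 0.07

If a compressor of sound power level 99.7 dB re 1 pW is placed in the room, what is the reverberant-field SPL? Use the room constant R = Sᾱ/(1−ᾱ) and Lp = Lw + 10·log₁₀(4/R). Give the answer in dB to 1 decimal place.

86.0 dB

Σ(Sᵢαᵢ) = 69.6·0.53 + 15.4·0.72 + 71.3·0.11 + 15.6·0.30 + 6.8·0.33 + 69.6·0.07 = 67.615; total area S = 248.3 m².
ᾱ = 0.2723, so room constant R = A/(1−ᾱ) = 92.916 m².
Lp = 99.7 + 10·log₁₀(4/92.916) = 99.7 + (-13.66) = 86.0 dB.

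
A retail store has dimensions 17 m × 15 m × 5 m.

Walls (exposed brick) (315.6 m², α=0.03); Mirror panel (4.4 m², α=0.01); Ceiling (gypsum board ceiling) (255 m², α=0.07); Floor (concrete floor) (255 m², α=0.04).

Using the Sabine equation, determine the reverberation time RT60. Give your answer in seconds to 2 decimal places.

5.46 seconds

Equivalent absorption area: A = 315.6·0.03 + 4.4·0.01 + 255·0.07 + 255·0.04 = 37.562 m².
Room volume: 1275 m³.
Sabine: RT60 = 0.161 × 1275 / 37.562 = 5.46 s.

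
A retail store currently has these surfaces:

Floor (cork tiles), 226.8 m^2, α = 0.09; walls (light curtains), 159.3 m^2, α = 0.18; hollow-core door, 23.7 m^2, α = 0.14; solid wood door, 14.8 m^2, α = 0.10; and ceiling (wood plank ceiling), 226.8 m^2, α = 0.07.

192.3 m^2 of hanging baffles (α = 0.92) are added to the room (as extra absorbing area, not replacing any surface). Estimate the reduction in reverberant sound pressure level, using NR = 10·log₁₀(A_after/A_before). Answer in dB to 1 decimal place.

Summing Sᵢαᵢ: 20.412 + 28.674 + 3.318 + 1.480 + 15.876 → A_before = 69.760 sabins.
Added absorption = 192.3 × 0.92 = 176.916 sabins.
A_after = 69.760 + 176.916 = 246.676 sabins.
NR = 10·log₁₀(246.676/69.760) = 5.5 dB.

5.5 dB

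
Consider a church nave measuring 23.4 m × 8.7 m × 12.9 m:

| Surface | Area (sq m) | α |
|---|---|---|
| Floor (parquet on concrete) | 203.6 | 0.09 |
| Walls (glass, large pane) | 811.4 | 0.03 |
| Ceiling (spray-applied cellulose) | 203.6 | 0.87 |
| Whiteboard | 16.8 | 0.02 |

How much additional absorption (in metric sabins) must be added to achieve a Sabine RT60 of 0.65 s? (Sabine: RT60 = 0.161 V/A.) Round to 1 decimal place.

430.4 sabins

Total absorption A₁ = 203.6×0.09 + 811.4×0.03 + 203.6×0.87 + 16.8×0.02
  = 18.324 + 24.342 + 177.132 + 0.336 = 220.134 sq m sabins.
V = 2626.182 m³. Required absorption A₂ = 0.161 × 2626.182 / 0.65 = 650.485 sabins.
ΔA = A₂ − A₁ = 650.485 − 220.134 = 430.4 sabins.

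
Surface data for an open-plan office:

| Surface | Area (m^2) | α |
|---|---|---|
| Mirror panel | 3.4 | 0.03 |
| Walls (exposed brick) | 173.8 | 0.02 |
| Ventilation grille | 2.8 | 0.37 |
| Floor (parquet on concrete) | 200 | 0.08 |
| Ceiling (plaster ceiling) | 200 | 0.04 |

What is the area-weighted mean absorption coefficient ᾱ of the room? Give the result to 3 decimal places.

0.049

Total surface area S = 580.0 m^2.
A = 3.4·0.03 + 173.8·0.02 + 2.8·0.37 + 200·0.08 + 200·0.04 = 28.614 sabins.
ᾱ = A/S = 0.049.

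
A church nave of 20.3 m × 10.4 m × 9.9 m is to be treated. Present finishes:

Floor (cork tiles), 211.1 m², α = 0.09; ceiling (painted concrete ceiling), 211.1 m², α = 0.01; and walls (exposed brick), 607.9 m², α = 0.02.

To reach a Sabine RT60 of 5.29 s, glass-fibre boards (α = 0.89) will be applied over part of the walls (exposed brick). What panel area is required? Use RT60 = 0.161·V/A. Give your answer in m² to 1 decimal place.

34.9

Equivalent absorption area: A₁ = 211.1*0.09 + 211.1*0.01 + 607.9*0.02 = 33.268 m².
Required A₂ = 0.161·2090.088/5.29 = 63.611 sabins.
ΔA needed = 63.611 − 33.268 = 30.343 sabins.
Each m² of panel replacing the walls (exposed brick) adds (0.89 − 0.02) = 0.87 sabins.
Panel area = 30.343 / 0.87 = 34.9 m².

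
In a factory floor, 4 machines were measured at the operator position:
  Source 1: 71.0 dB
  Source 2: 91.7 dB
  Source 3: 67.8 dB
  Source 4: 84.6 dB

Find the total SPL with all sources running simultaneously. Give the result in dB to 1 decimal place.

Σ 10^(Lᵢ/10) = 1.786e+09.
Back to dB: 10·log₁₀ Σ = 92.5 dB.

92.5 dB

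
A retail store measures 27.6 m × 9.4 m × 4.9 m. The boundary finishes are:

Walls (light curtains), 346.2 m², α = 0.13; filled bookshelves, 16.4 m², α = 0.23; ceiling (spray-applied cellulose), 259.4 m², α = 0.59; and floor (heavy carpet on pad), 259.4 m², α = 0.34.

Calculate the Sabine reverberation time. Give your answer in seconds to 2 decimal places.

0.71 s

A = Σ Sᵢαᵢ = 346.2*0.13 + 16.4*0.23 + 259.4*0.59 + 259.4*0.34 = 290.020 sabins.
Room volume: 1271.256 m³.
T = 0.161 V/A = 0.161·1271.256/290.020 = 0.71 s.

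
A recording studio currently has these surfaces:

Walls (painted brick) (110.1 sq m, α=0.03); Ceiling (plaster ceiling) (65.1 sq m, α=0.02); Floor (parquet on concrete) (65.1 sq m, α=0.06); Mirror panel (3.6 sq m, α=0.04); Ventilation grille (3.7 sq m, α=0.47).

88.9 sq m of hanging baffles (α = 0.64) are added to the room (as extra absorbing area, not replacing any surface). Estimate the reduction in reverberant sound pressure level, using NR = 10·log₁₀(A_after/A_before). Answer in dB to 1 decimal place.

8.1 dB

Summing Sᵢαᵢ: 3.303 + 1.302 + 3.906 + 0.144 + 1.739 → A_before = 10.394 sabins.
Treatment contributes 88.9·0.64 = 56.896 sabins.
New total A_after = 67.290 sabins.
NR = 10·log₁₀(67.290/10.394) = 8.1 dB.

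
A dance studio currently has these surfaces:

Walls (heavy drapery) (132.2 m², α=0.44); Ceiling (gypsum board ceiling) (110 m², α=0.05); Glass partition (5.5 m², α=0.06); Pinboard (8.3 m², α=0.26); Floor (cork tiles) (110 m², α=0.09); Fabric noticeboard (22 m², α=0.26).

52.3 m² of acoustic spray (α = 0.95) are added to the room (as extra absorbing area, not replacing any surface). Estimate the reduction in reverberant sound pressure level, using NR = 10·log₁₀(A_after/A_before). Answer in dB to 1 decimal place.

Summing Sᵢαᵢ: 58.168 + 5.500 + 0.330 + 2.158 + 9.900 + 5.720 → A_before = 81.776 sabins.
Added absorption = 52.3 × 0.95 = 49.685 sabins.
A_after = 81.776 + 49.685 = 131.461 sabins.
Reduction = 10 log₁₀(A_after/A_before) = 10 log₁₀(1.6076) = 2.1 dB.

2.1 dB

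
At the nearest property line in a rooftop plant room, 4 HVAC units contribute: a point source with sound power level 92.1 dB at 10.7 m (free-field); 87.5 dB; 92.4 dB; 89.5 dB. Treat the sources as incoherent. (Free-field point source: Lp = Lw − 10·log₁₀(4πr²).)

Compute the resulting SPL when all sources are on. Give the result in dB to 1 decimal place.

95.0 dB

Source at 10.7 m: Lp = 92.1 − 10·log₁₀(4π·10.7²) = 92.1 − 10·log₁₀(1438.724) = 60.5 dB.
Σ 10^(Lᵢ/10) = 3.193e+09.
Back to dB: 10·log₁₀ Σ = 95.0 dB.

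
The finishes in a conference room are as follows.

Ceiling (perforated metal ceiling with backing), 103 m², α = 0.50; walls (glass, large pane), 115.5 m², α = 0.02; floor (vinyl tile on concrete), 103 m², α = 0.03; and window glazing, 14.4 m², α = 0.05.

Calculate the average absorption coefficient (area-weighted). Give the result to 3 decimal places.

0.172

Total surface area S = 335.9 m².
Weighted sum Σ Sα = 57.620.
ᾱ = A/S = 0.172.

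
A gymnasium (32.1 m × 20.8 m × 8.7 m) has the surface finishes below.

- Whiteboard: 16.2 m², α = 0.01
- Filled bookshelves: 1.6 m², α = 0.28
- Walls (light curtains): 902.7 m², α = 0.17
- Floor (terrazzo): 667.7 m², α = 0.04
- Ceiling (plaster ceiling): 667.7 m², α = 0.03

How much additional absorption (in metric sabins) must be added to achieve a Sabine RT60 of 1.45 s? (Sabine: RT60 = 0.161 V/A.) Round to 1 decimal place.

Summing Sᵢαᵢ: 0.162 + 0.448 + 153.459 + 26.708 + 20.031 → A₁ = 200.808 sabins.
For T = 1.45 s, need A₂ = 0.161·V/T = 0.161·5808.816/1.45 = 644.979 sabins.
Shortfall: 644.979 − 200.808 = 444.2 sabins.

444.2 sabins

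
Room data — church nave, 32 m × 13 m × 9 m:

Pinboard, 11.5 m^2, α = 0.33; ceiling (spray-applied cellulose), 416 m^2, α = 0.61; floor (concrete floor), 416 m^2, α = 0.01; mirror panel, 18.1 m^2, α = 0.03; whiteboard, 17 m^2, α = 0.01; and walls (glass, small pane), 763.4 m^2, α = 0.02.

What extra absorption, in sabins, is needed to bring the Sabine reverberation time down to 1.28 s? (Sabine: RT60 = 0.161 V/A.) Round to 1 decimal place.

193.2 sabins

Summing Sᵢαᵢ: 3.795 + 253.760 + 4.160 + 0.543 + 0.170 + 15.268 → A₁ = 277.696 sabins.
Target A₂ = 0.161·3744/1.28 = 470.925 sabins (V = 3744 m³).
Additional absorption ΔA = 470.925 − 277.696 = 193.2 sabins.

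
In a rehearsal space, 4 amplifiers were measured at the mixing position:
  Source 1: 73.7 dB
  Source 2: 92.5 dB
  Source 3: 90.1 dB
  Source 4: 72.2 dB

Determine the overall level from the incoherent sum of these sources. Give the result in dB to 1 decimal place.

94.5 dB

Sum in the linear (power) domain: Σ 10^(Lᵢ/10) = 10^(73.7/10) + 10^(92.5/10) + 10^(90.1/10) + 10^(72.2/10) = 2.842e+09.
Combined level = 10 log₁₀(2.842e+09) = 94.5 dB.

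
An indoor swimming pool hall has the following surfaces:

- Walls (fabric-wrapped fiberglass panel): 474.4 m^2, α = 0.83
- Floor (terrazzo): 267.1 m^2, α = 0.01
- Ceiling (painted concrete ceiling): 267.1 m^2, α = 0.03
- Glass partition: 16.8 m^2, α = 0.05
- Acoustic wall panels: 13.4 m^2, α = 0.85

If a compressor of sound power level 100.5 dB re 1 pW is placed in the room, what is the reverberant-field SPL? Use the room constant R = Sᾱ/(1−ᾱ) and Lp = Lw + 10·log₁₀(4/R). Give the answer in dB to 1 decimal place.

78.1 dB

Σ(Sᵢαᵢ) = 474.4×0.83 + 267.1×0.01 + 267.1×0.03 + 16.8×0.05 + 13.4×0.85 = 416.666; total area S = 1038.8 m^2.
ᾱ = 0.4011, so room constant R = A/(1−ᾱ) = 695.719 m^2.
Lp = 100.5 + 10·log₁₀(4/695.719) = 100.5 + (-22.40) = 78.1 dB.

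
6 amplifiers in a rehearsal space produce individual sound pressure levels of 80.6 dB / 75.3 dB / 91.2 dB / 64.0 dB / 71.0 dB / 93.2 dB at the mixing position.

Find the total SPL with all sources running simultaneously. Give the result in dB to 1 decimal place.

Converting to relative power and adding: 10^(80.6/10) + 10^(75.3/10) + 10^(91.2/10) + 10^(64.0/10) + 10^(71.0/10) + 10^(93.2/10) = 3.571e+09.
L_total = 10·log₁₀(3.571e+09) = 95.5 dB.

95.5 dB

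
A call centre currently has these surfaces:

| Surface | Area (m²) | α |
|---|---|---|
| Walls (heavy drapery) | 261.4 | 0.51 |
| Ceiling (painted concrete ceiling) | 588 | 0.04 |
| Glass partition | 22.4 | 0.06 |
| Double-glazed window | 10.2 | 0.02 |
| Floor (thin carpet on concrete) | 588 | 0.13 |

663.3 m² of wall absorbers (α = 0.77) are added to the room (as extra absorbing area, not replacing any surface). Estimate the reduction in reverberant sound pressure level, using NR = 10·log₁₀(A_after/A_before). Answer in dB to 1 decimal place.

Summing Sᵢαᵢ: 133.314 + 23.520 + 1.344 + 0.204 + 76.440 → A_before = 234.822 sabins.
Treatment contributes 663.3·0.77 = 510.741 sabins.
A_after = 234.822 + 510.741 = 745.563 sabins.
Reduction = 10 log₁₀(A_after/A_before) = 10 log₁₀(3.1750) = 5.0 dB.

5.0 dB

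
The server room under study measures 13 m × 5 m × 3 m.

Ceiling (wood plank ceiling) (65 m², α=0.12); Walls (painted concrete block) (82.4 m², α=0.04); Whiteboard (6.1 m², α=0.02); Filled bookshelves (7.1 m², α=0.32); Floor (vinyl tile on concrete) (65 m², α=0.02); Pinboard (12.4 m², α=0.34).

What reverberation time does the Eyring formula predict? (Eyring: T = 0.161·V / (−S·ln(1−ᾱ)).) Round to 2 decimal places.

S = Σ Sᵢ = 238.0 m².
Σ(Sᵢαᵢ) = 65·0.12 + 82.4·0.04 + 6.1·0.02 + 7.1·0.32 + 65·0.02 + 12.4·0.34 = 19.006.
Mean coefficient ᾱ = A/S = 0.0799.
Eyring denominator: −S ln(1−ᾱ) = 19.819.
V = 13 × 5 × 3 = 195 m³.
RT60 = 0.161 × 195 / 19.819 = 1.58 s.

1.58 seconds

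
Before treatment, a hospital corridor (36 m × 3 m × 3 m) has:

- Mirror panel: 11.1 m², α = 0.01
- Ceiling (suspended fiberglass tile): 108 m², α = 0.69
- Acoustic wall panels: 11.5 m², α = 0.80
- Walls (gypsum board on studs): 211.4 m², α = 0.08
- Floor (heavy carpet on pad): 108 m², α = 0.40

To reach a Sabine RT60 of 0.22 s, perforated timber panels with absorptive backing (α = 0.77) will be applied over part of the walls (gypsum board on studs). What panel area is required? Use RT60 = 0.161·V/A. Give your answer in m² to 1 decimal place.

Total absorption A₁ = 11.1·0.01 + 108·0.69 + 11.5·0.80 + 211.4·0.08 + 108·0.40
  = 0.111 + 74.520 + 9.200 + 16.912 + 43.200 = 143.943 m² sabins.
V = 324 m³. Target absorption A₂ = 0.161 × 324 / 0.22 = 237.109 sabins.
Absorption to add: 237.109 − 143.943 = 93.166 sabins.
Net gain per m²: Δα = 0.77 − 0.08 = 0.69.
Panel area = 93.166 / 0.69 = 135.0 m².

135.0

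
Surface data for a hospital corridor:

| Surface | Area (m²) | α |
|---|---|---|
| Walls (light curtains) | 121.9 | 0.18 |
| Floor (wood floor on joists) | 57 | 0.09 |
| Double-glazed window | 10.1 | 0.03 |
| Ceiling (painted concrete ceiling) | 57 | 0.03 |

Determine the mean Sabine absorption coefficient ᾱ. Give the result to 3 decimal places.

0.118

Total surface area S = 246.0 m².
Σ(Sᵢαᵢ) = 121.9×0.18 + 57×0.09 + 10.1×0.03 + 57×0.03 = 29.085.
ᾱ = A/S = 0.118.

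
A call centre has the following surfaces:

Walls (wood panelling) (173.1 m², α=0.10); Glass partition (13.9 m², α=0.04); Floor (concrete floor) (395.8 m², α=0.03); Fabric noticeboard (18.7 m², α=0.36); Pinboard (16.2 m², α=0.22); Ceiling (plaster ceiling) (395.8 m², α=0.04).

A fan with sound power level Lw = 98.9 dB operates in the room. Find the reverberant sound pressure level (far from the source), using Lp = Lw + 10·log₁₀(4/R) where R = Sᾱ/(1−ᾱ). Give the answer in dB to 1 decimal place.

87.2 dB

A = 55.868 sabins; S = 1013.5 m².
ᾱ = 55.868/1013.5 = 0.0551; R = Sᾱ/(1−ᾱ) = 55.868/(1−0.0551) = 59.126 m².
Lp = 98.9 + 10·log₁₀(4/59.126) = 98.9 + (-11.70) = 87.2 dB.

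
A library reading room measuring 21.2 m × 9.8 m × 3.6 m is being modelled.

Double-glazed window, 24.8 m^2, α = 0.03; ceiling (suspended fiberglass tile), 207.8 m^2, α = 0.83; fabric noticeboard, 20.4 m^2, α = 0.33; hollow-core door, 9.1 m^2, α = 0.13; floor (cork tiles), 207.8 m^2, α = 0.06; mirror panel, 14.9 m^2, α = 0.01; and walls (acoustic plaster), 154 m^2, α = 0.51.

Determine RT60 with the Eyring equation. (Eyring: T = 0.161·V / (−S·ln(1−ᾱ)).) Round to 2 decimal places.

0.34 sec

Total surface area S = 24.8 + 207.8 + 20.4 + 9.1 + 207.8 + 14.9 + 154 = 638.8 m^2.
Σ(Sᵢαᵢ) = 24.8·0.03 + 207.8·0.83 + 20.4·0.33 + 9.1·0.13 + 207.8·0.06 + 14.9·0.01 + 154·0.51 = 272.290.
ᾱ = 272.290 / 638.8 = 0.4263.
−S·ln(1−ᾱ) = −638.8 × ln(1 − 0.4263) = 354.948.
V = 21.2 × 9.8 × 3.6 = 747.936 m³.
T = 0.161·V/[−S·ln(1−ᾱ)] = 0.161·747.936/354.948 = 0.34 s.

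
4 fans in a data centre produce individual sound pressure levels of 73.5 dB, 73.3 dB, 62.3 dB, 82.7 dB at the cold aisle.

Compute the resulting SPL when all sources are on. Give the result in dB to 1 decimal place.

Converting to relative power and adding: 10^(73.5/10) + 10^(73.3/10) + 10^(62.3/10) + 10^(82.7/10) = 2.317e+08.
Back to dB: 10·log₁₀ Σ = 83.6 dB.

83.6 dB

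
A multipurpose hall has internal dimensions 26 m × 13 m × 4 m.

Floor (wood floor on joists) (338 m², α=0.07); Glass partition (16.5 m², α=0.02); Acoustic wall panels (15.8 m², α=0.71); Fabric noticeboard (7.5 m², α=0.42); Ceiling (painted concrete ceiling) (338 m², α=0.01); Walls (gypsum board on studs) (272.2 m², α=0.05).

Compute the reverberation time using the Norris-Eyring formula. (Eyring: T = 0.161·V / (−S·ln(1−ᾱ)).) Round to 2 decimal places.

3.82 s

Total surface area S = 338 + 16.5 + 15.8 + 7.5 + 338 + 272.2 = 988.0 m².
Absorption A = 338·0.07 + 16.5·0.02 + 15.8·0.71 + 7.5·0.42 + 338·0.01 + 272.2·0.05 = 55.348 sabins.
ᾱ = 55.348 / 988.0 = 0.0560.
Eyring denominator: −S ln(1−ᾱ) = 56.938.
V = 26 × 13 × 4 = 1352 m³.
RT60 = 0.161 × 1352 / 56.938 = 3.82 s.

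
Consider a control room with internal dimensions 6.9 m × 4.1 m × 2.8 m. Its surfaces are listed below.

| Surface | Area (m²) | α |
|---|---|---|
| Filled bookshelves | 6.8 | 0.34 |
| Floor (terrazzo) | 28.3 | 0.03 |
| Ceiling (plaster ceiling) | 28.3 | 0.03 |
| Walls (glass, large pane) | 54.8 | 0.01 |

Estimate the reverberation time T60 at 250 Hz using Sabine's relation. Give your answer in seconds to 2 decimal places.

2.80 s

Summing Sᵢαᵢ: 2.312 + 0.849 + 0.849 + 0.548 → A = 4.558 sabins.
V = 6.9·4.1·2.8 = 79.212 m³.
T = 0.161 V/A = 0.161·79.212/4.558 = 2.80 s.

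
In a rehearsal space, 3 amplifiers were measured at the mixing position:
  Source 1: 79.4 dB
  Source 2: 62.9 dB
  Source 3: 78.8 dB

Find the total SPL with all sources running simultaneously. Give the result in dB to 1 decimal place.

Σ 10^(Lᵢ/10) = 1.649e+08.
L_total = 10·log₁₀(1.649e+08) = 82.2 dB.

82.2 dB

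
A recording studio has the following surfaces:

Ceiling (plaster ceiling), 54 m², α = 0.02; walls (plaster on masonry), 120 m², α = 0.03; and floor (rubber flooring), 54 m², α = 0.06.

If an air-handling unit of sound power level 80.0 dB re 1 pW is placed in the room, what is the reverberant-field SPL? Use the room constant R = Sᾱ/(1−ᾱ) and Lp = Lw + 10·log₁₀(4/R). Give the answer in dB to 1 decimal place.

76.9 dB

A = 7.920 sabins; S = 228.0 m².
ᾱ = 0.0347, so room constant R = A/(1−ᾱ) = 8.205 m².
Lp = Lw + 10 log₁₀(4/R) = 80.0 -3.12 = 76.9 dB.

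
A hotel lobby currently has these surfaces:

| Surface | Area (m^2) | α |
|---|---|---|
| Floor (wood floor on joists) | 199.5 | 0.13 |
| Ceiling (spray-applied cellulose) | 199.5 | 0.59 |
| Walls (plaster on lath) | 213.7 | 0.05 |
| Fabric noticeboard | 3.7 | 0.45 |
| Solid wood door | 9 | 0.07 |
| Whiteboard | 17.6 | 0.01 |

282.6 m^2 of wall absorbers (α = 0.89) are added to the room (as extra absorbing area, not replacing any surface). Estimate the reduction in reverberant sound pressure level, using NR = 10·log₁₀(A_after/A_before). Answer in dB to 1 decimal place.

Total absorption A_before = 199.5·0.13 + 199.5·0.59 + 213.7·0.05 + 3.7·0.45 + 9·0.07 + 17.6·0.01
  = 25.935 + 117.705 + 10.685 + 1.665 + 0.630 + 0.176 = 156.796 m^2 sabins.
Treatment contributes 282.6·0.89 = 251.514 sabins.
A_after = 156.796 + 251.514 = 408.310 sabins.
NR = 10·log₁₀(408.310/156.796) = 4.2 dB.

4.2 dB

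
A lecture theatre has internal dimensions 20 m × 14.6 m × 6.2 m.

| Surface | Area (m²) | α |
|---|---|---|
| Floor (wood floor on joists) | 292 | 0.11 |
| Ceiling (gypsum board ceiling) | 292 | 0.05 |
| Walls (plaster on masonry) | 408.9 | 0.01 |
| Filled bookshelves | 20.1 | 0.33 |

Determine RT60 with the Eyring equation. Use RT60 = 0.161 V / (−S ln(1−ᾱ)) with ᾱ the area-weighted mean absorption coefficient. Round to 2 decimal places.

Total surface area S = 292 + 292 + 408.9 + 20.1 = 1013.0 m².
Σ(Sᵢαᵢ) = 292×0.11 + 292×0.05 + 408.9×0.01 + 20.1×0.33 = 57.442.
ᾱ = 57.442 / 1013.0 = 0.0567.
−S·ln(1−ᾱ) = −1013.0 × ln(1 − 0.0567) = 59.130.
V = 20 × 14.6 × 6.2 = 1810.4 m³.
T = 0.161·V/[−S·ln(1−ᾱ)] = 0.161·1810.4/59.130 = 4.93 s.

4.93 s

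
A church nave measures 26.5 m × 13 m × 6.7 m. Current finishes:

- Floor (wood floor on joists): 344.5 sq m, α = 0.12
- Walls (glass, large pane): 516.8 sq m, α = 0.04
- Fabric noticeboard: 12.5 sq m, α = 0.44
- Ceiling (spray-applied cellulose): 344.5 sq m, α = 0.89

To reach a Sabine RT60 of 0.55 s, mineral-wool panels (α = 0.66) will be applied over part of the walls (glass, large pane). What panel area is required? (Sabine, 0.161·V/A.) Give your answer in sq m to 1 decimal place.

A₁ = Σ Sᵢαᵢ = 344.5·0.12 + 516.8·0.04 + 12.5·0.44 + 344.5·0.89 = 374.117 sabins.
V = 2308.15 m³. Target absorption A₂ = 0.161 × 2308.15 / 0.55 = 675.658 sabins.
ΔA needed = 675.658 − 374.117 = 301.541 sabins.
Each sq m of panel replacing the walls (glass, large pane) adds (0.66 − 0.04) = 0.62 sabins.
Area = ΔA/Δα = 301.541/0.62 = 486.4 sq m.

486.4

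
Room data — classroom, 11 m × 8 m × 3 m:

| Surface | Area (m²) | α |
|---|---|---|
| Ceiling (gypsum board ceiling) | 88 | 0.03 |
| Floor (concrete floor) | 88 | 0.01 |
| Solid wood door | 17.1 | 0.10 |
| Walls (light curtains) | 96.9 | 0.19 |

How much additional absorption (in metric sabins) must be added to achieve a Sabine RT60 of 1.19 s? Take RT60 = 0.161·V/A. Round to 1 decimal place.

Equivalent absorption area: A₁ = 88×0.03 + 88×0.01 + 17.1×0.10 + 96.9×0.19 = 23.641 m².
Target A₂ = 0.161·264/1.19 = 35.718 sabins (V = 264 m³).
Additional absorption ΔA = 35.718 − 23.641 = 12.1 sabins.

12.1 sabins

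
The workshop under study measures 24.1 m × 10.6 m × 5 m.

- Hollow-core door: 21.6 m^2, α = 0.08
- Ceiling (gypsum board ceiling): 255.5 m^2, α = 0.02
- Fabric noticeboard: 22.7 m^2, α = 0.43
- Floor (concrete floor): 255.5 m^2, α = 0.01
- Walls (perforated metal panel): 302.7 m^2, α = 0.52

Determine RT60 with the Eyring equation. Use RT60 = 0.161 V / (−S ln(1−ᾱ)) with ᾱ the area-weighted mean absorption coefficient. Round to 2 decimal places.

S = Σ Sᵢ = 858.0 m^2.
Σ(Sᵢαᵢ) = 21.6×0.08 + 255.5×0.02 + 22.7×0.43 + 255.5×0.01 + 302.7×0.52 = 176.558.
ᾱ = 176.558 / 858.0 = 0.2058.
Eyring denominator: −S ln(1−ᾱ) = 197.700.
V = 24.1 × 10.6 × 5 = 1277.3 m³.
RT60 = 0.161 × 1277.3 / 197.700 = 1.04 s.

1.04 s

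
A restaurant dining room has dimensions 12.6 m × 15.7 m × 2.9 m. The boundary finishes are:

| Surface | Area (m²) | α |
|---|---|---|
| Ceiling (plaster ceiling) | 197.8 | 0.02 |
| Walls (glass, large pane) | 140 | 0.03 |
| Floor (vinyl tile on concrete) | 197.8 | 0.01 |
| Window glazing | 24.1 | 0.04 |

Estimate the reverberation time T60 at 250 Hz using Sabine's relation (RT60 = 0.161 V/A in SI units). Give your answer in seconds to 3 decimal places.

8.322 seconds

Summing Sᵢαᵢ: 3.956 + 4.200 + 1.978 + 0.964 → A = 11.098 sabins.
Volume V = 12.6 × 15.7 × 2.9 = 573.678 m³.
Sabine: RT60 = 0.161 × 573.678 / 11.098 = 8.322 s.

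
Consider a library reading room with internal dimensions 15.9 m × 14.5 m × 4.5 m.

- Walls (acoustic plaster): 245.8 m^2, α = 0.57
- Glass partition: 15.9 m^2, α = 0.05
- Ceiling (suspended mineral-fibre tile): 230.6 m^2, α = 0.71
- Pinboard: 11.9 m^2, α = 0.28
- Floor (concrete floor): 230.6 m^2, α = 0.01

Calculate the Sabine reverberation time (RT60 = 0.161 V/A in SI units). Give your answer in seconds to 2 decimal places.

0.54 s

Summing Sᵢαᵢ: 140.106 + 0.795 + 163.726 + 3.332 + 2.306 → A = 310.265 sabins.
Room volume: 1037.475 m³.
Sabine: RT60 = 0.161 × 1037.475 / 310.265 = 0.54 s.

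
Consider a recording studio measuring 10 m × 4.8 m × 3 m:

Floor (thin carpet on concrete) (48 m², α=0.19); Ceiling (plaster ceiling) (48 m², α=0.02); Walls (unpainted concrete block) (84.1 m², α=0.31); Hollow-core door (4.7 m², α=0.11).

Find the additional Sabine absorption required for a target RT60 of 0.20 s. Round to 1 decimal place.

Equivalent absorption area: A₁ = 48·0.19 + 48·0.02 + 84.1·0.31 + 4.7·0.11 = 36.668 m².
For T = 0.20 s, need A₂ = 0.161·V/T = 0.161·144/0.20 = 115.920 sabins.
ΔA = A₂ − A₁ = 115.920 − 36.668 = 79.3 sabins.

79.3 sabins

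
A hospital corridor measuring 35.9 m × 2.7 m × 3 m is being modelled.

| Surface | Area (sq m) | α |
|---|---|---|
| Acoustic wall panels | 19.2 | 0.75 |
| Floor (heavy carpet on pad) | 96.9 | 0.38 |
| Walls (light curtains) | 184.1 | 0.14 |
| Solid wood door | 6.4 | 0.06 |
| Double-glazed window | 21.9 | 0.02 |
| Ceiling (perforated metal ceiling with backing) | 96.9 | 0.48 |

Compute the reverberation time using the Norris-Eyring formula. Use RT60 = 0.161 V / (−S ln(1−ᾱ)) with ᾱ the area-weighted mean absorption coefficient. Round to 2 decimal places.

Total surface area S = 19.2 + 96.9 + 184.1 + 6.4 + 21.9 + 96.9 = 425.4 sq m.
Absorption A = 19.2·0.75 + 96.9·0.38 + 184.1·0.14 + 6.4·0.06 + 21.9·0.02 + 96.9·0.48 = 124.330 sabins.
Mean coefficient ᾱ = A/S = 0.2923.
−S·ln(1−ᾱ) = −425.4 × ln(1 − 0.2923) = 147.076.
V = 35.9 × 2.7 × 3 = 290.79 m³.
T = 0.161·V/[−S·ln(1−ᾱ)] = 0.161·290.79/147.076 = 0.32 s.

0.32 s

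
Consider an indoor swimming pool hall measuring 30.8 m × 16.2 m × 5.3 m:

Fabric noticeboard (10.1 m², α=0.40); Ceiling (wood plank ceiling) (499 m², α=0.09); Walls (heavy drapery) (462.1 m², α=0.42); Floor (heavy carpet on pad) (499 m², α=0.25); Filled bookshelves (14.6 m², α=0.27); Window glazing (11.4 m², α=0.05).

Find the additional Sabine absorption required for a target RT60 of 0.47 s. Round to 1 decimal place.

533.6 sabins

Total absorption A₁ = 10.1·0.40 + 499·0.09 + 462.1·0.42 + 499·0.25 + 14.6·0.27 + 11.4·0.05
  = 4.040 + 44.910 + 194.082 + 124.750 + 3.942 + 0.570 = 372.294 m² sabins.
Target A₂ = 0.161·2644.488/0.47 = 905.878 sabins (V = 2644.488 m³).
ΔA = A₂ − A₁ = 905.878 − 372.294 = 533.6 sabins.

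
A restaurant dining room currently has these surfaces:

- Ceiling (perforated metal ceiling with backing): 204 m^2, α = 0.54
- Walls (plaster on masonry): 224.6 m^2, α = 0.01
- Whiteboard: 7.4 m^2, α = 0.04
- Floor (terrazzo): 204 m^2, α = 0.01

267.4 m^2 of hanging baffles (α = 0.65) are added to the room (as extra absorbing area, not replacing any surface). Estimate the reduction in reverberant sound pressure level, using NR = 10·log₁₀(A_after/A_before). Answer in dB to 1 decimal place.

4.0 dB

Summing Sᵢαᵢ: 110.160 + 2.246 + 0.296 + 2.040 → A_before = 114.742 sabins.
Added absorption = 267.4 × 0.65 = 173.810 sabins.
A_after = 114.742 + 173.810 = 288.552 sabins.
Reduction = 10 log₁₀(A_after/A_before) = 10 log₁₀(2.5148) = 4.0 dB.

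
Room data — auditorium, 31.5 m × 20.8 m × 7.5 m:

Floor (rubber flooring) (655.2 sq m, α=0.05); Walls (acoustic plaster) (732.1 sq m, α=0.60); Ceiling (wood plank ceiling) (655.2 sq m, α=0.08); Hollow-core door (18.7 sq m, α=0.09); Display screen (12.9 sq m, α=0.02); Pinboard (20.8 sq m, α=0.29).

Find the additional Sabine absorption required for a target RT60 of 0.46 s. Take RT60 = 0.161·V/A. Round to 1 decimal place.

A₁ = Σ Sᵢαᵢ = 655.2·0.05 + 732.1·0.60 + 655.2·0.08 + 18.7·0.09 + 12.9·0.02 + 20.8·0.29 = 532.409 sabins.
For T = 0.46 s, need A₂ = 0.161·V/T = 0.161·4914/0.46 = 1719.900 sabins.
Additional absorption ΔA = 1719.900 − 532.409 = 1187.5 sabins.

1187.5 sabins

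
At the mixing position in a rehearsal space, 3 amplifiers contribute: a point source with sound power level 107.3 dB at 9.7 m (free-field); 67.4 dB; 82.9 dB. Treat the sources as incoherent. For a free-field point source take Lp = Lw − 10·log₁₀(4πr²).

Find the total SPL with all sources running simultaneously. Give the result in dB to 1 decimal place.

83.9 dB

Source at 9.7 m: Lp = 107.3 − 10·log₁₀(4π·9.7²) = 107.3 − 10·log₁₀(1182.370) = 76.6 dB.
Converting to relative power and adding: 10^(76.6/10) + 10^(67.4/10) + 10^(82.9/10) = 2.462e+08.
L_total = 10·log₁₀(2.462e+08) = 83.9 dB.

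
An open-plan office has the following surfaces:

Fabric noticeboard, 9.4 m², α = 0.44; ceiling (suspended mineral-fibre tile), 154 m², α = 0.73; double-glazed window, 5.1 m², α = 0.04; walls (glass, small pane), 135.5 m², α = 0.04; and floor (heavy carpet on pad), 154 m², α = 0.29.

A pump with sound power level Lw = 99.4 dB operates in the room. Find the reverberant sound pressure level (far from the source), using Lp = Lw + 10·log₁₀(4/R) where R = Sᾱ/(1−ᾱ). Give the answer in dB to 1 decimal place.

81.2 dB

A = 166.840 sabins; S = 458.0 m².
ᾱ = 166.840/458.0 = 0.3643; R = Sᾱ/(1−ᾱ) = 166.840/(1−0.3643) = 262.451 m².
Lp = Lw + 10 log₁₀(4/R) = 99.4 -18.17 = 81.2 dB.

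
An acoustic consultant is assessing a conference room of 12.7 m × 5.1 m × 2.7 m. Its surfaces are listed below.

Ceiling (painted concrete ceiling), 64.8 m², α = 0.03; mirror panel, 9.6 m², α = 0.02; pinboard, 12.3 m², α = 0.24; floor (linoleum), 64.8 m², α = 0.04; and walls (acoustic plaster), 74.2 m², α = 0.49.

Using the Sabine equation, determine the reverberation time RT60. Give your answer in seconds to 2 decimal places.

0.64 seconds

A = Σ Sᵢαᵢ = 64.8×0.03 + 9.6×0.02 + 12.3×0.24 + 64.8×0.04 + 74.2×0.49 = 44.038 sabins.
V = 12.7·5.1·2.7 = 174.879 m³.
Sabine: RT60 = 0.161 × 174.879 / 44.038 = 0.64 s.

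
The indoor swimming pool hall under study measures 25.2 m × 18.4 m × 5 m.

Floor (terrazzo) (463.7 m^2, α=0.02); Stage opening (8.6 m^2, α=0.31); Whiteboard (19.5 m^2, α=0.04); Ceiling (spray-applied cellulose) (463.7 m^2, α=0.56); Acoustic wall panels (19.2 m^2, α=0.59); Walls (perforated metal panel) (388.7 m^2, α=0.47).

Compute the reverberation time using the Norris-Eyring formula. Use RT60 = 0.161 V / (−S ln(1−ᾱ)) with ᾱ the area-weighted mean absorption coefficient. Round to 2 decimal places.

0.65 s

S = Σ Sᵢ = 1363.4 m^2.
Absorption A = 463.7×0.02 + 8.6×0.31 + 19.5×0.04 + 463.7×0.56 + 19.2×0.59 + 388.7×0.47 = 466.409 sabins.
Mean coefficient ᾱ = A/S = 0.3421.
Eyring denominator: −S ln(1−ᾱ) = 570.859.
V = 25.2 × 18.4 × 5 = 2318.4 m³.
RT60 = 0.161 × 2318.4 / 570.859 = 0.65 s.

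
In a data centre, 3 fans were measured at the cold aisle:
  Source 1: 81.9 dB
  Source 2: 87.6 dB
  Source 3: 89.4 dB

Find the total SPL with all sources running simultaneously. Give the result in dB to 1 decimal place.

Sum in the linear (power) domain: Σ 10^(Lᵢ/10) = 10^(81.9/10) + 10^(87.6/10) + 10^(89.4/10) = 1.601e+09.
L_total = 10·log₁₀(1.601e+09) = 92.0 dB.

92.0 dB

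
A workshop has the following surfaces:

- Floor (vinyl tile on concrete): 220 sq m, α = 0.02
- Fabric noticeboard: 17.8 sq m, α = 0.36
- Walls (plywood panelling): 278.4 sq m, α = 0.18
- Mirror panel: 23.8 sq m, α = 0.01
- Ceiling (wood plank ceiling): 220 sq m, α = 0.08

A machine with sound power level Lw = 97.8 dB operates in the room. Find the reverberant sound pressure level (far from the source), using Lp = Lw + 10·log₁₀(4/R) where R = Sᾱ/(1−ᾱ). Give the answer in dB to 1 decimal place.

84.4 dB

Σ(Sᵢαᵢ) = 220·0.02 + 17.8·0.36 + 278.4·0.18 + 23.8·0.01 + 220·0.08 = 78.758; total area S = 760.0 sq m.
ᾱ = 78.758/760.0 = 0.1036; R = Sᾱ/(1−ᾱ) = 78.758/(1−0.1036) = 87.860 sq m.
Lp = 97.8 + 10·log₁₀(4/87.860) = 97.8 + (-13.42) = 84.4 dB.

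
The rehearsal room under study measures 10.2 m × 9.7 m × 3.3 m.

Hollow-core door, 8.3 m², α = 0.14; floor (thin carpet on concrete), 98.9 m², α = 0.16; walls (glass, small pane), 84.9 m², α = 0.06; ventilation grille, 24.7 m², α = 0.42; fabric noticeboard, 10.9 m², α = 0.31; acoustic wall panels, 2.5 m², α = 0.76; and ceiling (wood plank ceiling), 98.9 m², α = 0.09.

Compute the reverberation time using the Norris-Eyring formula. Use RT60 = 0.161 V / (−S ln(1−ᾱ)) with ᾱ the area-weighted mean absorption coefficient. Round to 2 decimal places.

S = Σ Sᵢ = 329.1 m².
Absorption A = 8.3·0.14 + 98.9·0.16 + 84.9·0.06 + 24.7·0.42 + 10.9·0.31 + 2.5·0.76 + 98.9·0.09 = 46.634 sabins.
ᾱ = 46.634 / 329.1 = 0.1417.
−S·ln(1−ᾱ) = −329.1 × ln(1 − 0.1417) = 50.287.
V = 10.2 × 9.7 × 3.3 = 326.502 m³.
T = 0.161·V/[−S·ln(1−ᾱ)] = 0.161·326.502/50.287 = 1.05 s.

1.05 s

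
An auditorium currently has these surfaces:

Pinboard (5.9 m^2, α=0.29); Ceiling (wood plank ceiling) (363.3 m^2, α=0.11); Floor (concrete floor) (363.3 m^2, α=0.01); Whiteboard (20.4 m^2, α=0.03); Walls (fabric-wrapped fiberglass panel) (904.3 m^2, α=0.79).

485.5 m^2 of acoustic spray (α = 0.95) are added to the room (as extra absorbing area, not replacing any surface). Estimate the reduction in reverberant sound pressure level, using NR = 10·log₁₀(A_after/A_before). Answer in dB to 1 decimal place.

Equivalent absorption area: A_before = 5.9*0.29 + 363.3*0.11 + 363.3*0.01 + 20.4*0.03 + 904.3*0.79 = 760.316 m^2.
Treatment contributes 485.5·0.95 = 461.225 sabins.
New total A_after = 1221.541 sabins.
Reduction = 10 log₁₀(A_after/A_before) = 10 log₁₀(1.6066) = 2.1 dB.

2.1 dB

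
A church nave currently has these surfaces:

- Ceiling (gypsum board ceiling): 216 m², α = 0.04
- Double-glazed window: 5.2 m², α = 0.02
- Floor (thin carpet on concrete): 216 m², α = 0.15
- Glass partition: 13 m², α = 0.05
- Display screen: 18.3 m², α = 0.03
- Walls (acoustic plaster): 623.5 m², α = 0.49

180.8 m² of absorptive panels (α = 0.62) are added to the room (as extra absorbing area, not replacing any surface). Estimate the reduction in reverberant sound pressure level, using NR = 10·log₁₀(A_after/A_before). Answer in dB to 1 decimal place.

1.2 dB

Total absorption A_before = 216*0.04 + 5.2*0.02 + 216*0.15 + 13*0.05 + 18.3*0.03 + 623.5*0.49
  = 8.640 + 0.104 + 32.400 + 0.650 + 0.549 + 305.515 = 347.858 m² sabins.
Treatment contributes 180.8·0.62 = 112.096 sabins.
New total A_after = 459.954 sabins.
Reduction = 10 log₁₀(A_after/A_before) = 10 log₁₀(1.3222) = 1.2 dB.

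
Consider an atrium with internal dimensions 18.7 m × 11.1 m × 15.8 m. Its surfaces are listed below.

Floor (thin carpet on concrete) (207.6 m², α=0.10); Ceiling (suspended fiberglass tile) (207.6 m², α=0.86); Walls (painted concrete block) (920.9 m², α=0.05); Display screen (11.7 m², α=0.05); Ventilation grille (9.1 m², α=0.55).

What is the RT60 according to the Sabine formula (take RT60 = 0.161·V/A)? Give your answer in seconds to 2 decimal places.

A = Σ Sᵢαᵢ = 207.6×0.10 + 207.6×0.86 + 920.9×0.05 + 11.7×0.05 + 9.1×0.55 = 250.931 sabins.
Room volume: 3279.606 m³.
RT60 = 0.161 · V / A = 0.161 × 3279.606 / 250.931 = 2.10 s.

2.10 s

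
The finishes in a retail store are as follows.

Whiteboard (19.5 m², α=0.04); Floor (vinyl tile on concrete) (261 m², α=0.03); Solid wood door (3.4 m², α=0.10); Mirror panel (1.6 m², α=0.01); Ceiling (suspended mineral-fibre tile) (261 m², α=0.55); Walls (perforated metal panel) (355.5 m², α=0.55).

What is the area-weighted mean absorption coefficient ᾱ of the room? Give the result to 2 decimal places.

0.39

Total surface area S = 902.0 m².
Σ(Sᵢαᵢ) = 19.5*0.04 + 261*0.03 + 3.4*0.10 + 1.6*0.01 + 261*0.55 + 355.5*0.55 = 348.041.
ᾱ = A/S = 0.39.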